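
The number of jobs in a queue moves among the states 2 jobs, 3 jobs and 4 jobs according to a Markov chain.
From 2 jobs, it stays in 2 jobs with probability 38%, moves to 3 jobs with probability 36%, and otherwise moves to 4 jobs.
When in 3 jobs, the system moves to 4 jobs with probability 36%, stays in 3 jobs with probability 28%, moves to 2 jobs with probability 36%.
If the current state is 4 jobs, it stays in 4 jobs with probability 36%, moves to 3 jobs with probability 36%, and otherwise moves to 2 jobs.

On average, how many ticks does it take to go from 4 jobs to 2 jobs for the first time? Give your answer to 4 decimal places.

Let t(s) be the expected number of ticks to first reach 2 jobs from state s, with t(2 jobs) = 0. Conditioning on the first tick:
t(3 jobs) = 1 + 0.28·t(3 jobs) + 0.36·t(4 jobs)
t(4 jobs) = 1 + 0.36·t(3 jobs) + 0.36·t(4 jobs)
Solving: t(3 jobs) = 3.0193, t(4 jobs) = 3.2609.
Expected ticks from 4 jobs to 2 jobs: 3.2609.

3.2609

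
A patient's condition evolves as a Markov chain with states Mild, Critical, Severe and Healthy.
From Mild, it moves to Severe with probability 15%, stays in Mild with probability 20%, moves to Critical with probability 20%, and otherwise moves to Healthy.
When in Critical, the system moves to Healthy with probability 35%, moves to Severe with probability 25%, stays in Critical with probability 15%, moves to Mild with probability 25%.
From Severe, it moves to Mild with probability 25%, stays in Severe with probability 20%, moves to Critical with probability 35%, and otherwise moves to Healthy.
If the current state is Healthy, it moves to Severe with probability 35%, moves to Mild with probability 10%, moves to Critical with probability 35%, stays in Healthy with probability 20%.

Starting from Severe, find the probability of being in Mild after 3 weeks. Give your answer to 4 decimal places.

Propagate the distribution vector 3 weeks from Severe.
After 0 weeks: (0.0000, 0.0000, 1.0000, 0.0000)
After 1 week: (0.2500, 0.3500, 0.2000, 0.2000)
After 2 weeks: (0.2075, 0.2425, 0.2350, 0.3150)
After 3 weeks: (0.1924, 0.2704, 0.2490, 0.2883)
P(in Mild after 3 weeks) = 0.1924

0.1924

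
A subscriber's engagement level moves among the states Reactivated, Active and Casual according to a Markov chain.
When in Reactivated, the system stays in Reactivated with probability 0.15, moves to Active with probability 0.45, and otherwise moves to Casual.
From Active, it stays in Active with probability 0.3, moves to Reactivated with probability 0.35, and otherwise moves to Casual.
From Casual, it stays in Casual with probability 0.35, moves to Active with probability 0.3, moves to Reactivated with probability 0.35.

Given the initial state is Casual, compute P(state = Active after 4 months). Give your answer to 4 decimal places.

0.3441

Propagate the distribution vector 4 months from Casual.
After 0 months: (0.0000, 0.0000, 1.0000)
After 1 month: (0.3500, 0.3000, 0.3500)
After 2 months: (0.2800, 0.3525, 0.3675)
After 3 months: (0.2940, 0.3420, 0.3640)
After 4 months: (0.2912, 0.3441, 0.3647)
P(in Active after 4 months) = 0.3441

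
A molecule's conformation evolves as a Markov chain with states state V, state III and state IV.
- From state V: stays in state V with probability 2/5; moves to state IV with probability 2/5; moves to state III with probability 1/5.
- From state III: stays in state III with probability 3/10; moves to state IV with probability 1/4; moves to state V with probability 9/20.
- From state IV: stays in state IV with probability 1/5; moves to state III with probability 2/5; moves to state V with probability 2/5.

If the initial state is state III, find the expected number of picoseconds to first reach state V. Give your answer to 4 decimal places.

Let t(s) be the expected number of picoseconds to first reach state V from state s, with t(state V) = 0. Conditioning on the first picosecond:
t(state III) = 1 + 0.3·t(state III) + 0.25·t(state IV)
t(state IV) = 1 + 0.4·t(state III) + 0.2·t(state IV)
Solving: t(state III) = 2.2826, t(state IV) = 2.3913.
Expected picoseconds from state III to state V: 2.2826.

2.2826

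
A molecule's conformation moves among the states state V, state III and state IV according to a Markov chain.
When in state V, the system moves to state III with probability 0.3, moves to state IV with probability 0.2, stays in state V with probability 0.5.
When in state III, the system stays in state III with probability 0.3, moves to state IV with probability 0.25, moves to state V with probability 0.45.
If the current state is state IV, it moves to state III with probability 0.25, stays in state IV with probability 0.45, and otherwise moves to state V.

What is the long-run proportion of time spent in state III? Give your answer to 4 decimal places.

Let the stationary distribution be π with π = πP and π_1 + π_2 + π_3 = 1.
π_1 = 0.5·π_1 + 0.45·π_2 + 0.3·π_3
π_2 = 0.3·π_1 + 0.3·π_2 + 0.25·π_3
Solving with the normalization constraint gives π = (0.4286, 0.2857, 0.2857).
So the stationary probability of state III is 0.2857.

0.2857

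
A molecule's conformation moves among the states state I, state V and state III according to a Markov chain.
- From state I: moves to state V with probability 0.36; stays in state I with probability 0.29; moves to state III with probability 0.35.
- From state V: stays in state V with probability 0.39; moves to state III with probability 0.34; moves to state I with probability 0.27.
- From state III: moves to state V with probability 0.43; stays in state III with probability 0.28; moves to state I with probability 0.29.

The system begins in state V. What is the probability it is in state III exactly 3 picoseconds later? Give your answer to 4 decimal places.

0.3235

Propagate the distribution vector 3 picoseconds from state V.
After 0 picoseconds: (0.0000, 1.0000, 0.0000)
After 1 picosecond: (0.2700, 0.3900, 0.3400)
After 2 picoseconds: (0.2822, 0.3955, 0.3223)
After 3 picoseconds: (0.2821, 0.3944, 0.3235)
P(in state III after 3 picoseconds) = 0.3235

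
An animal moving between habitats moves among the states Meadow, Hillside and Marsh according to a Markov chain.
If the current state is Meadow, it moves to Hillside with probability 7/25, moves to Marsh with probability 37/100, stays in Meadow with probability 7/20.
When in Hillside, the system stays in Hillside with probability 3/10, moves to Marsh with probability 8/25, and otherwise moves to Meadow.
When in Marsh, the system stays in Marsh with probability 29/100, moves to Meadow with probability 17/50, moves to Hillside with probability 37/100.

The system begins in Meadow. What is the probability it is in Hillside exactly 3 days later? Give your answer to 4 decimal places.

Propagate the distribution vector 3 days from Meadow.
After 0 days: (1.0000, 0.0000, 0.0000)
After 1 day: (0.3500, 0.2800, 0.3700)
After 2 days: (0.3547, 0.3189, 0.3264)
After 3 days: (0.3563, 0.3158, 0.3279)
P(in Hillside after 3 days) = 0.3158

0.3158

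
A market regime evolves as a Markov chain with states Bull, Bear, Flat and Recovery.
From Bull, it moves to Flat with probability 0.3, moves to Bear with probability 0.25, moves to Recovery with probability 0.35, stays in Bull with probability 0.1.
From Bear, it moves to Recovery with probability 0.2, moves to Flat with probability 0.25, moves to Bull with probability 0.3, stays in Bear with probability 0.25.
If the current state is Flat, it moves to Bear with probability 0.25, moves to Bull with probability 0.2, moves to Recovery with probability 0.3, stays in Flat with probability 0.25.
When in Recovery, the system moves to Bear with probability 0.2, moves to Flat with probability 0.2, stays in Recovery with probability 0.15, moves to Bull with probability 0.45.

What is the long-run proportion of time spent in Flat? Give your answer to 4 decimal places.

Let the stationary distribution be π with π = πP and π_1 + π_2 + π_3 + π_4 = 1.
π_1 = 0.1·π_1 + 0.3·π_2 + 0.2·π_3 + 0.45·π_4
π_2 = 0.25·π_1 + 0.25·π_2 + 0.25·π_3 + 0.2·π_4
π_3 = 0.3·π_1 + 0.25·π_2 + 0.25·π_3 + 0.2·π_4
Solving with the normalization constraint gives π = (0.2606, 0.2374, 0.2505, 0.2516).
So the stationary probability of Flat is 0.2505.

0.2505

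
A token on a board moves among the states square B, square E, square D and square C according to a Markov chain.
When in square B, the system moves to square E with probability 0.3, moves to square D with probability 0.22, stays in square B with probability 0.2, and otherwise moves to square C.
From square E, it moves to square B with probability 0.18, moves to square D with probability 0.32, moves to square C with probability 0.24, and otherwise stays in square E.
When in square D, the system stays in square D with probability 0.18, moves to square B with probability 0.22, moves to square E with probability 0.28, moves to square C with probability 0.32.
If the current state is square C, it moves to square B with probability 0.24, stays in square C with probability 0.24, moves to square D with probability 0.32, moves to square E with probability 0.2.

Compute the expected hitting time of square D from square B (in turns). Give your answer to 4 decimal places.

Let t(s) be the expected number of turns to first reach square D from state s, with t(square D) = 0. Conditioning on the first turn:
t(square B) = 1 + 0.2·t(square B) + 0.3·t(square E) + 0.28·t(square C)
t(square E) = 1 + 0.18·t(square B) + 0.26·t(square E) + 0.24·t(square C)
t(square C) = 1 + 0.24·t(square B) + 0.2·t(square E) + 0.24·t(square C)
Solving: t(square B) = 3.6729, t(square E) = 3.3321, t(square C) = 3.3525.
Expected turns from square B to square D: 3.6729.

3.6729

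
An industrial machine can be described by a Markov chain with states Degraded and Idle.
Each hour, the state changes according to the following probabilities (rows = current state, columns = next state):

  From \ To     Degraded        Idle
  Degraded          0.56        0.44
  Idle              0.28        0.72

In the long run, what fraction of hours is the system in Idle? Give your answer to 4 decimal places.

Let the stationary distribution be π with π = πP and π_1 + π_2 = 1.
π_1 = 0.56·π_1 + 0.28·π_2
Solving with the normalization constraint gives π = (0.3889, 0.6111).
So the stationary probability of Idle is 0.6111.

0.6111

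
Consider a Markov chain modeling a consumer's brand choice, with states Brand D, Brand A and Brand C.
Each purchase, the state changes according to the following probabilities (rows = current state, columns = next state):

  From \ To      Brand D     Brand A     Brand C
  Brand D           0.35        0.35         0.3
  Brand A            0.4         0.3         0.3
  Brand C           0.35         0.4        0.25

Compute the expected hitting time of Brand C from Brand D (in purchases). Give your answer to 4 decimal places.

3.3333

Let t(s) be the expected number of purchases to first reach Brand C from state s, with t(Brand C) = 0. Conditioning on the first purchase:
t(Brand D) = 1 + 0.35·t(Brand D) + 0.35·t(Brand A)
t(Brand A) = 1 + 0.4·t(Brand D) + 0.3·t(Brand A)
Solving: t(Brand D) = 3.3333, t(Brand A) = 3.3333.
Expected purchases from Brand D to Brand C: 3.3333.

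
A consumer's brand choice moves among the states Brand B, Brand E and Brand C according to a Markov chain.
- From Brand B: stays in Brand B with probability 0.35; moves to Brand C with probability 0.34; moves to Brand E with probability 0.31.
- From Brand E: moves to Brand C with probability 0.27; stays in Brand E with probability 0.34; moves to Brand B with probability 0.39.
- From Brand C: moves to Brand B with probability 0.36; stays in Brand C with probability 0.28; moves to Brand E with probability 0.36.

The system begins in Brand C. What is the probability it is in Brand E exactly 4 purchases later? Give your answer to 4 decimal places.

Propagate the distribution vector 4 purchases from Brand C.
After 0 purchases: (0.0000, 0.0000, 1.0000)
After 1 purchase: (0.3600, 0.3600, 0.2800)
After 2 purchases: (0.3672, 0.3348, 0.2980)
After 3 purchases: (0.3664, 0.3349, 0.2987)
After 4 purchases: (0.3664, 0.3350, 0.2986)
P(in Brand E after 4 purchases) = 0.3350

0.3350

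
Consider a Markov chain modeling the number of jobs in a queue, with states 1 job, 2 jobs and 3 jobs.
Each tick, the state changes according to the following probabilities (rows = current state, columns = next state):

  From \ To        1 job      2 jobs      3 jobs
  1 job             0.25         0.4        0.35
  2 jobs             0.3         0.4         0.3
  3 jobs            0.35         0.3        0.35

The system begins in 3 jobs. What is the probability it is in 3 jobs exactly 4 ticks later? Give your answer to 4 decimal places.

Propagate the distribution vector 4 ticks from 3 jobs.
After 0 ticks: (0.0000, 0.0000, 1.0000)
After 1 tick: (0.3500, 0.3000, 0.3500)
After 2 ticks: (0.3000, 0.3650, 0.3350)
After 3 ticks: (0.3018, 0.3665, 0.3318)
After 4 ticks: (0.3015, 0.3668, 0.3317)
P(in 3 jobs after 4 ticks) = 0.3317

0.3317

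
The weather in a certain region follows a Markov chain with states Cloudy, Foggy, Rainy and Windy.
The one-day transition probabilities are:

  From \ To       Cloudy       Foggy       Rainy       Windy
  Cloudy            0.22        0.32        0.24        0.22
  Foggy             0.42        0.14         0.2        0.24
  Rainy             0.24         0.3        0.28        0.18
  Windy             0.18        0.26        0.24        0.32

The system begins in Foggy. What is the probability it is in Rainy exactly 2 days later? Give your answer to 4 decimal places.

Propagate the distribution vector 2 days from Foggy.
After 0 days: (0.0000, 1.0000, 0.0000, 0.0000)
After 1 day: (0.4200, 0.1400, 0.2000, 0.2400)
After 2 days: (0.2424, 0.2764, 0.2424, 0.2388)
P(in Rainy after 2 days) = 0.2424

0.2424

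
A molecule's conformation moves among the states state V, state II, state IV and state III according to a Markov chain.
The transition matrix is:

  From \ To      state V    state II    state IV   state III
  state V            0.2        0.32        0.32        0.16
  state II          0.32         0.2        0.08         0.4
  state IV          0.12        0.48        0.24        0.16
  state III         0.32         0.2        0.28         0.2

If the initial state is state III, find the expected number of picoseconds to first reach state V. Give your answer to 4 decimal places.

3.6205

Let t(s) be the expected number of picoseconds to first reach state V from state s, with t(state V) = 0. Conditioning on the first picosecond:
t(state II) = 1 + 0.2·t(state II) + 0.08·t(state IV) + 0.4·t(state III)
t(state IV) = 1 + 0.48·t(state II) + 0.24·t(state IV) + 0.16·t(state III)
t(state III) = 1 + 0.2·t(state II) + 0.28·t(state IV) + 0.2·t(state III)
Solving: t(state II) = 3.4884, t(state IV) = 4.2812, t(state III) = 3.6205.
Expected picoseconds from state III to state V: 3.6205.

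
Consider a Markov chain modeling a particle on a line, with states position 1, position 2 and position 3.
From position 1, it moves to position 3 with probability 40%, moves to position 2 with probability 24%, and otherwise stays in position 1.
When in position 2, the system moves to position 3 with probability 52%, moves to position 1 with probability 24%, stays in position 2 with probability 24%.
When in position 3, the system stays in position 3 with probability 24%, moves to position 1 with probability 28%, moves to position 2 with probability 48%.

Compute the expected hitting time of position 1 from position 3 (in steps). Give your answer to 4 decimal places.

3.7805

Let t(s) be the expected number of steps to first reach position 1 from state s, with t(position 1) = 0. Conditioning on the first step:
t(position 2) = 1 + 0.24·t(position 2) + 0.52·t(position 3)
t(position 3) = 1 + 0.48·t(position 2) + 0.24·t(position 3)
Solving: t(position 2) = 3.9024, t(position 3) = 3.7805.
Expected steps from position 3 to position 1: 3.7805.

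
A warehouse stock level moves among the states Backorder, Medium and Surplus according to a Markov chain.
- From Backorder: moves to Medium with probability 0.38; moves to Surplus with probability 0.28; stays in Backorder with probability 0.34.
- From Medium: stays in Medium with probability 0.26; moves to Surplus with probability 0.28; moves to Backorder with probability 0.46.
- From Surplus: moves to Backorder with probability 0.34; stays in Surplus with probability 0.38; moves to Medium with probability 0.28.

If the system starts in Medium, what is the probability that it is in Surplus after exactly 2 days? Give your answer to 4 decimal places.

Sum over the intermediate state after 1 day:
P = P(Medium→Backorder)·P(Backorder→Surplus) + P(Medium→Medium)·P(Medium→Surplus) + P(Medium→Surplus)·P(Surplus→Surplus)
  = 0.46×0.28 + 0.26×0.28 + 0.28×0.38
  = 0.1288 + 0.0728 + 0.1064 = 0.3080

0.3080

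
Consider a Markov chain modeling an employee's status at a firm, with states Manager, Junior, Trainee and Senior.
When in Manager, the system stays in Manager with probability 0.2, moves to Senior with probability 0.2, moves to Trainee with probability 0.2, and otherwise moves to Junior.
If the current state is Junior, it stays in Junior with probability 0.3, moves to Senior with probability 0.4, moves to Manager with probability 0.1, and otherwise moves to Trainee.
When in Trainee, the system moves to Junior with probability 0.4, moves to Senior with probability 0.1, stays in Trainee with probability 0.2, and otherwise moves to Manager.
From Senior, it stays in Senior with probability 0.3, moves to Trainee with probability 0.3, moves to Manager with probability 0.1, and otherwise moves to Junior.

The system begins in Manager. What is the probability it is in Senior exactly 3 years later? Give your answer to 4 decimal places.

0.2740

Propagate the distribution vector 3 years from Manager.
After 0 years: (1.0000, 0.0000, 0.0000, 0.0000)
After 1 year: (0.2000, 0.4000, 0.2000, 0.2000)
After 2 years: (0.1600, 0.3400, 0.2200, 0.2800)
After 3 years: (0.1600, 0.3380, 0.2280, 0.2740)
P(in Senior after 3 years) = 0.2740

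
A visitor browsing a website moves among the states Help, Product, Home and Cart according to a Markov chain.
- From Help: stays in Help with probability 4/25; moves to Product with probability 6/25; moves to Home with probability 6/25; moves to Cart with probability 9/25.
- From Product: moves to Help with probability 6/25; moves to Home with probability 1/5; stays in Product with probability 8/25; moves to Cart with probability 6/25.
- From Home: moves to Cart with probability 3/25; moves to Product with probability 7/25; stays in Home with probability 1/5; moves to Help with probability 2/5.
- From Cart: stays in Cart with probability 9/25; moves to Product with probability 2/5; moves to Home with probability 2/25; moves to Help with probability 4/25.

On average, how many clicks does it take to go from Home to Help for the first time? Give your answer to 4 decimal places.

Let t(s) be the expected number of clicks to first reach Help from state s, with t(Help) = 0. Conditioning on the first click:
t(Product) = 1 + 0.32·t(Product) + 0.2·t(Home) + 0.24·t(Cart)
t(Home) = 1 + 0.28·t(Product) + 0.2·t(Home) + 0.12·t(Cart)
t(Cart) = 1 + 0.4·t(Product) + 0.08·t(Home) + 0.36·t(Cart)
Solving: t(Product) = 4.0446, t(Home) = 3.3418, t(Cart) = 4.5081.
Expected clicks from Home to Help: 3.3418.

3.3418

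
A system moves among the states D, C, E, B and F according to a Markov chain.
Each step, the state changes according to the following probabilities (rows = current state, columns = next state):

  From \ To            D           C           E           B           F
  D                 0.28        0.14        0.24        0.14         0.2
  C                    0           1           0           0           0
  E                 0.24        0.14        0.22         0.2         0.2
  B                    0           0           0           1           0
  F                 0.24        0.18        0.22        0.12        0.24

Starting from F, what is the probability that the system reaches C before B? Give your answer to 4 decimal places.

0.5296

Let h(s) be the probability of absorption at C starting from transient state s. Then h(C) = 1 and h(B) = 0. By first-step analysis:
h(D) = 0.28·h(D) + 0.14·1 + 0.24·h(E) + 0.14·0 + 0.2·h(F)
h(E) = 0.24·h(D) + 0.14·1 + 0.22·h(E) + 0.2·0 + 0.2·h(F)
h(F) = 0.24·h(D) + 0.18·1 + 0.22·h(E) + 0.12·0 + 0.24·h(F)
Solving: h(D) = 0.4977, h(E) = 0.4684, h(F) = 0.5296.
Starting from F, the probability is 0.5296.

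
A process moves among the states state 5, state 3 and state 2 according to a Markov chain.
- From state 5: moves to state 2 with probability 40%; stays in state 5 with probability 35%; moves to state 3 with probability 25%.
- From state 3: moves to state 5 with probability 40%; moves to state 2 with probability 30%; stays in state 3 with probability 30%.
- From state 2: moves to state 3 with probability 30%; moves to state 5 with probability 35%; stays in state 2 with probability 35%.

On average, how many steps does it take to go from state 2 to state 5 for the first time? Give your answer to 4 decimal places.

2.7397

Let t(s) be the expected number of steps to first reach state 5 from state s, with t(state 5) = 0. Conditioning on the first step:
t(state 3) = 1 + 0.3·t(state 3) + 0.3·t(state 2)
t(state 2) = 1 + 0.3·t(state 3) + 0.35·t(state 2)
Solving: t(state 3) = 2.6027, t(state 2) = 2.7397.
Expected steps from state 2 to state 5: 2.7397.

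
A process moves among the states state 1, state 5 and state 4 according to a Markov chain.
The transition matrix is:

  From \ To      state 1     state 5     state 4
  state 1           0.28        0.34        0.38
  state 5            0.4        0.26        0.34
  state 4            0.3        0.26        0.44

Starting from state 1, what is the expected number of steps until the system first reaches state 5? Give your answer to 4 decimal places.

Let t(s) be the expected number of steps to first reach state 5 from state s, with t(state 5) = 0. Conditioning on the first step:
t(state 1) = 1 + 0.28·t(state 1) + 0.38·t(state 4)
t(state 4) = 1 + 0.3·t(state 1) + 0.44·t(state 4)
Solving: t(state 1) = 3.2503, t(state 4) = 3.5270.
Expected steps from state 1 to state 5: 3.2503.

3.2503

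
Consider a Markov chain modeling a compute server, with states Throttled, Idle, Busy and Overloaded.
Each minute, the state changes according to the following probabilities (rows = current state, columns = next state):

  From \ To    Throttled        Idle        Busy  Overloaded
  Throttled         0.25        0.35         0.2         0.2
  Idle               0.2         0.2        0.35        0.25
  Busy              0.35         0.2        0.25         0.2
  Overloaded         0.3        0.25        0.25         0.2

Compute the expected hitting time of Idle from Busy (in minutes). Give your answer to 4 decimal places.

3.9007

Let t(s) be the expected number of minutes to first reach Idle from state s, with t(Idle) = 0. Conditioning on the first minute:
t(Throttled) = 1 + 0.25·t(Throttled) + 0.2·t(Busy) + 0.2·t(Overloaded)
t(Busy) = 1 + 0.35·t(Throttled) + 0.25·t(Busy) + 0.2·t(Overloaded)
t(Overloaded) = 1 + 0.3·t(Throttled) + 0.25·t(Busy) + 0.2·t(Overloaded)
Solving: t(Throttled) = 3.3688, t(Busy) = 3.9007, t(Overloaded) = 3.7323.
Expected minutes from Busy to Idle: 3.9007.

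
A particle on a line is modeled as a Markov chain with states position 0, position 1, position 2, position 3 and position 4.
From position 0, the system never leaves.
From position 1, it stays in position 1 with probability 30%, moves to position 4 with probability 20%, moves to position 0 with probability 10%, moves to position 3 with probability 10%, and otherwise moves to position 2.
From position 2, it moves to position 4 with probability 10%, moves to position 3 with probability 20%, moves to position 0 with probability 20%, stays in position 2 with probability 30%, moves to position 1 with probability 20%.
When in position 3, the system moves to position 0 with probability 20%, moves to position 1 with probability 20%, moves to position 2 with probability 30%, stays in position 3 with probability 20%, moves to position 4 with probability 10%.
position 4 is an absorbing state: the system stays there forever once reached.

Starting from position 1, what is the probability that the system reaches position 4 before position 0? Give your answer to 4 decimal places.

0.5185

Let h(s) be the probability of absorption at position 4 starting from transient state s. Then h(position 4) = 1 and h(position 0) = 0. By first-step analysis:
h(position 1) = 0.1·0 + 0.3·h(position 1) + 0.3·h(position 2) + 0.1·h(position 3) + 0.2·1
h(position 2) = 0.2·0 + 0.2·h(position 1) + 0.3·h(position 2) + 0.2·h(position 3) + 0.1·1
h(position 3) = 0.2·0 + 0.2·h(position 1) + 0.3·h(position 2) + 0.2·h(position 3) + 0.1·1
Solving: h(position 1) = 0.5185, h(position 2) = 0.4074, h(position 3) = 0.4074.
Starting from position 1, the probability is 0.5185.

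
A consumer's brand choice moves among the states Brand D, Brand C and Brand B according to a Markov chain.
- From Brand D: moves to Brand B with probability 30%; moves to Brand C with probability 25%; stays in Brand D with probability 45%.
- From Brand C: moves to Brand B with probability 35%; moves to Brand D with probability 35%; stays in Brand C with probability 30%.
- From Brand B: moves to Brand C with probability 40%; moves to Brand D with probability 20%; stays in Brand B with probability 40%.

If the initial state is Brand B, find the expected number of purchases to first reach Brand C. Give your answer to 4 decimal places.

Let t(s) be the expected number of purchases to first reach Brand C from state s, with t(Brand C) = 0. Conditioning on the first purchase:
t(Brand D) = 1 + 0.45·t(Brand D) + 0.3·t(Brand B)
t(Brand B) = 1 + 0.2·t(Brand D) + 0.4·t(Brand B)
Solving: t(Brand D) = 3.3333, t(Brand B) = 2.7778.
Expected purchases from Brand B to Brand C: 2.7778.

2.7778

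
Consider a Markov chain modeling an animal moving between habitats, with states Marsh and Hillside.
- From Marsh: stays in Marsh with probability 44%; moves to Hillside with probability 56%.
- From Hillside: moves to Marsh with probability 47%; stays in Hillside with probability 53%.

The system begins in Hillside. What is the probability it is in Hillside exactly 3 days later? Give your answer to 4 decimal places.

0.5437

Propagate the distribution vector 3 days from Hillside.
After 0 days: (0.0000, 1.0000)
After 1 day: (0.4700, 0.5300)
After 2 days: (0.4559, 0.5441)
After 3 days: (0.4563, 0.5437)
P(in Hillside after 3 days) = 0.5437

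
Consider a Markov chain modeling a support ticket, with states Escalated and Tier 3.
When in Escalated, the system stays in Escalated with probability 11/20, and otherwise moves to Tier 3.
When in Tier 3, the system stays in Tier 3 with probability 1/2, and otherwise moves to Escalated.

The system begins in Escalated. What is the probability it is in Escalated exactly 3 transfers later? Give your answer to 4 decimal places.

0.5264

Propagate the distribution vector 3 transfers from Escalated.
After 0 transfers: (1.0000, 0.0000)
After 1 transfer: (0.5500, 0.4500)
After 2 transfers: (0.5275, 0.4725)
After 3 transfers: (0.5264, 0.4736)
P(in Escalated after 3 transfers) = 0.5264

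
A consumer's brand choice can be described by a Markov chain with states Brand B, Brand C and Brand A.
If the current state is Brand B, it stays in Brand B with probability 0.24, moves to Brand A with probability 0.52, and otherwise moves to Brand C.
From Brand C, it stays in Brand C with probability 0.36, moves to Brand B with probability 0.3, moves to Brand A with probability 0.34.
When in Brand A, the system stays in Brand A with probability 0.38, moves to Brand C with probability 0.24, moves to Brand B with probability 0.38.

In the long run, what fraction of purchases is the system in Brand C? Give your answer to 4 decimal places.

0.2727

Let the stationary distribution be π with π = πP and π_1 + π_2 + π_3 = 1.
π_1 = 0.24·π_1 + 0.3·π_2 + 0.38·π_3
π_2 = 0.24·π_1 + 0.36·π_2 + 0.24·π_3
Solving with the normalization constraint gives π = (0.3142, 0.2727, 0.4131).
So the stationary probability of Brand C is 0.2727.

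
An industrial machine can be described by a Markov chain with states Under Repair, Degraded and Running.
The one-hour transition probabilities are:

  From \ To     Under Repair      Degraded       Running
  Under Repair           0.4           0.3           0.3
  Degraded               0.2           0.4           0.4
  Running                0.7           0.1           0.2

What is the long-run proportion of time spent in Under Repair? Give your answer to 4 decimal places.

Let the stationary distribution be π with π = πP and π_1 + π_2 + π_3 = 1.
π_1 = 0.4·π_1 + 0.2·π_2 + 0.7·π_3
π_2 = 0.3·π_1 + 0.4·π_2 + 0.1·π_3
Solving with the normalization constraint gives π = (0.4356, 0.2673, 0.2970).
So the stationary probability of Under Repair is 0.4356.

0.4356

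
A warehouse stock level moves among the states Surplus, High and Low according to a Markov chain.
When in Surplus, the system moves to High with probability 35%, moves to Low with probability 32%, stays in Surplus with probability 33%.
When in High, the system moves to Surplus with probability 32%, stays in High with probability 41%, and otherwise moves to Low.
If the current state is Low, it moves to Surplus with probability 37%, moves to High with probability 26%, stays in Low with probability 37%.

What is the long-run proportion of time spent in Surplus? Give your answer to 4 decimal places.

Let the stationary distribution be π with π = πP and π_1 + π_2 + π_3 = 1.
π_1 = 0.33·π_1 + 0.32·π_2 + 0.37·π_3
π_2 = 0.35·π_1 + 0.41·π_2 + 0.26·π_3
Solving with the normalization constraint gives π = (0.3393, 0.3418, 0.3189).
So the stationary probability of Surplus is 0.3393.

0.3393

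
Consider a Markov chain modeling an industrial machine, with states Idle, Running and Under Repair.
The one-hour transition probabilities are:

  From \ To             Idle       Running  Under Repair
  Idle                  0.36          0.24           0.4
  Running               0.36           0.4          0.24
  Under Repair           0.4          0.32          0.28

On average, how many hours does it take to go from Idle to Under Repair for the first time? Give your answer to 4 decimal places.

Let t(s) be the expected number of hours to first reach Under Repair from state s, with t(Under Repair) = 0. Conditioning on the first hour:
t(Idle) = 1 + 0.36·t(Idle) + 0.24·t(Running)
t(Running) = 1 + 0.36·t(Idle) + 0.4·t(Running)
Solving: t(Idle) = 2.8226, t(Running) = 3.3602.
Expected hours from Idle to Under Repair: 2.8226.

2.8226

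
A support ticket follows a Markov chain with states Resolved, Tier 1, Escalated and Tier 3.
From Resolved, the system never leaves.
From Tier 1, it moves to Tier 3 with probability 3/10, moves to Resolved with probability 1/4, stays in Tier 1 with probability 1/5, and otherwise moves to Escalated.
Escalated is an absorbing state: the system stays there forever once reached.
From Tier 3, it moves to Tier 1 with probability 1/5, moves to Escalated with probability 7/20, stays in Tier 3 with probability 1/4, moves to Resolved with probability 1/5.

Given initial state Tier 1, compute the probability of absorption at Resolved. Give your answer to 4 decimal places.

0.4583

Let h(s) be the probability of absorption at Resolved starting from transient state s. Then h(Resolved) = 1 and h(Escalated) = 0. By first-step analysis:
h(Tier 1) = 0.25·1 + 0.2·h(Tier 1) + 0.25·0 + 0.3·h(Tier 3)
h(Tier 3) = 0.2·1 + 0.2·h(Tier 1) + 0.35·0 + 0.25·h(Tier 3)
Solving: h(Tier 1) = 0.4583, h(Tier 3) = 0.3889.
Starting from Tier 1, the probability is 0.4583.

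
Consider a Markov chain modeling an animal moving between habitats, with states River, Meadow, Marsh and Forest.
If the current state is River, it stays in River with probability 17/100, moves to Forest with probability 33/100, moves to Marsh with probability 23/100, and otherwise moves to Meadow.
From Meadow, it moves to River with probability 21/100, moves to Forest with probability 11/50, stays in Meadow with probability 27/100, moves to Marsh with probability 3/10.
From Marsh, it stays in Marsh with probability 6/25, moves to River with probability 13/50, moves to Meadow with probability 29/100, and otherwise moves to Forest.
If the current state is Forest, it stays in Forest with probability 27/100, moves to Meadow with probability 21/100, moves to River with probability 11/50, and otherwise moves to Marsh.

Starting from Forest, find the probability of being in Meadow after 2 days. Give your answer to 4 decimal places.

0.2598

Propagate the distribution vector 2 days from Forest.
After 0 days: (0.0000, 0.0000, 0.0000, 1.0000)
After 1 day: (0.2200, 0.2100, 0.3000, 0.2700)
After 2 days: (0.2189, 0.2598, 0.2666, 0.2547)
P(in Meadow after 2 days) = 0.2598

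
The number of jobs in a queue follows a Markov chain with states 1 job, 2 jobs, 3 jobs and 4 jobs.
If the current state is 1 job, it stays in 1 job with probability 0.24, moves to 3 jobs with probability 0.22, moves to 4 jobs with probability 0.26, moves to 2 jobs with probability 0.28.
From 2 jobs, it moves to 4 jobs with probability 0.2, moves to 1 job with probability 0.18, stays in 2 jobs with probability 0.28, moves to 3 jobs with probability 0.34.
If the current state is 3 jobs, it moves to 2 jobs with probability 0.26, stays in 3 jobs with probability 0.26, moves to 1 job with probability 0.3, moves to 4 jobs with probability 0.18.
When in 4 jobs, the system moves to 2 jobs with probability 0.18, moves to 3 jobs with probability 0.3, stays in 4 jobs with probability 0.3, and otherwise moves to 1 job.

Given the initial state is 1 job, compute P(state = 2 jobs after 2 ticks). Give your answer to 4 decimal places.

Propagate the distribution vector 2 ticks from 1 job.
After 0 ticks: (1.0000, 0.0000, 0.0000, 0.0000)
After 1 tick: (0.2400, 0.2800, 0.2200, 0.2600)
After 2 ticks: (0.2312, 0.2496, 0.2832, 0.2360)
P(in 2 jobs after 2 ticks) = 0.2496

0.2496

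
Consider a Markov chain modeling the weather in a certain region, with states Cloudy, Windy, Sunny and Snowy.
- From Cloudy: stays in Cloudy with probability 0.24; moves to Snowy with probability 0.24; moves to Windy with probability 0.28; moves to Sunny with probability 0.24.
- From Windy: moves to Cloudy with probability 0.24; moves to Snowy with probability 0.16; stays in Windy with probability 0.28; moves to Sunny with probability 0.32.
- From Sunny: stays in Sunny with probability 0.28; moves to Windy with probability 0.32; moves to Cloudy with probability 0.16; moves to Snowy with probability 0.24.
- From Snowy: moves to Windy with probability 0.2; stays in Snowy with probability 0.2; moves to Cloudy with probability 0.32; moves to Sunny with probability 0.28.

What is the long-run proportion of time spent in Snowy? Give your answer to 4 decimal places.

0.2097

Let the stationary distribution be π with π = πP and π_1 + π_2 + π_3 + π_4 = 1.
π_1 = 0.24·π_1 + 0.24·π_2 + 0.16·π_3 + 0.32·π_4
π_2 = 0.28·π_1 + 0.28·π_2 + 0.32·π_3 + 0.2·π_4
π_3 = 0.24·π_1 + 0.32·π_2 + 0.28·π_3 + 0.28·π_4
Solving with the normalization constraint gives π = (0.2342, 0.2745, 0.2816, 0.2097).
So the stationary probability of Snowy is 0.2097.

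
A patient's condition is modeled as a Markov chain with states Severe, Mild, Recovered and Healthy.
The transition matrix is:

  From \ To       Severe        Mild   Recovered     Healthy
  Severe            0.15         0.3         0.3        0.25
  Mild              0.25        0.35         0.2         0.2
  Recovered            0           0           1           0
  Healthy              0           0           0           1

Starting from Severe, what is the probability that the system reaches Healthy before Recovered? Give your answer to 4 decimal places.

Let h(s) be the probability of absorption at Healthy starting from transient state s. Then h(Healthy) = 1 and h(Recovered) = 0. By first-step analysis:
h(Severe) = 0.15·h(Severe) + 0.3·h(Mild) + 0.3·0 + 0.25·1
h(Mild) = 0.25·h(Severe) + 0.35·h(Mild) + 0.2·0 + 0.2·1
Solving: h(Severe) = 0.4660, h(Mild) = 0.4869.
Starting from Severe, the probability is 0.4660.

0.4660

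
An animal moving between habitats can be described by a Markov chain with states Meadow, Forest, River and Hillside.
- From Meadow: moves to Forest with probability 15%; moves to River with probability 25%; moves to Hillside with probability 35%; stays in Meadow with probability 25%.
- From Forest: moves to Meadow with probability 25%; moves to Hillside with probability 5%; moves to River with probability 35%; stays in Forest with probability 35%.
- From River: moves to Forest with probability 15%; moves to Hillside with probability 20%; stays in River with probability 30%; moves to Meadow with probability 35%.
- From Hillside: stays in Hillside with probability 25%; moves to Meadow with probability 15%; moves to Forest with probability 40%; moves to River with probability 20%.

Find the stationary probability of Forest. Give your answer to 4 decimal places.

Let the stationary distribution be π with π = πP and π_1 + π_2 + π_3 + π_4 = 1.
π_1 = 0.25·π_1 + 0.25·π_2 + 0.35·π_3 + 0.15·π_4
π_2 = 0.15·π_1 + 0.35·π_2 + 0.15·π_3 + 0.4·π_4
π_3 = 0.25·π_1 + 0.35·π_2 + 0.3·π_3 + 0.2·π_4
Solving with the normalization constraint gives π = (0.2568, 0.2535, 0.2787, 0.2110).
So the stationary probability of Forest is 0.2535.

0.2535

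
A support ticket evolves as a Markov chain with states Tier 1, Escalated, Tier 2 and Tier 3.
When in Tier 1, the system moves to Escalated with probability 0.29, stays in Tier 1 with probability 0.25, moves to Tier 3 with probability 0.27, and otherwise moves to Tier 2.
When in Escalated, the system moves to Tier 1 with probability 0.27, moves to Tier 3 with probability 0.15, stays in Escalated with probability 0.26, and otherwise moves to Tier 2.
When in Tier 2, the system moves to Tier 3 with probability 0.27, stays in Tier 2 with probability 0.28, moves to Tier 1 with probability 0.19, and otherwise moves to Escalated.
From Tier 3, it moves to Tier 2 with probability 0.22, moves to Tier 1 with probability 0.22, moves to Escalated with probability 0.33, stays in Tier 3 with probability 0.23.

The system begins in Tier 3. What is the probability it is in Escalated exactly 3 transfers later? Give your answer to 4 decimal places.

Propagate the distribution vector 3 transfers from Tier 3.
After 0 transfers: (0.0000, 0.0000, 0.0000, 1.0000)
After 1 transfer: (0.2200, 0.3300, 0.2200, 0.2300)
After 2 transfers: (0.2365, 0.2827, 0.2596, 0.2212)
After 3 transfers: (0.2334, 0.2826, 0.2568, 0.2272)
P(in Escalated after 3 transfers) = 0.2826

0.2826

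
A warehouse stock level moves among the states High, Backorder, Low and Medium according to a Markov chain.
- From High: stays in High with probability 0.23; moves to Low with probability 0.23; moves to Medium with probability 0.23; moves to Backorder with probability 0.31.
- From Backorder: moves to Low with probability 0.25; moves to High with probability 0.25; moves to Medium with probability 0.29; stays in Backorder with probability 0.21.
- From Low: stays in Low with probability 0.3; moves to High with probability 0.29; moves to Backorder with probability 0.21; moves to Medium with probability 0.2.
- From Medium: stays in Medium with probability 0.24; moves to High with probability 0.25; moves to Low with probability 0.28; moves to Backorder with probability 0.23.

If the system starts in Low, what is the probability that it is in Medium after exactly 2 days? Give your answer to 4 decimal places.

Propagate the distribution vector 2 days from Low.
After 0 days: (0.0000, 0.0000, 1.0000, 0.0000)
After 1 day: (0.2900, 0.2100, 0.3000, 0.2000)
After 2 days: (0.2562, 0.2430, 0.2652, 0.2356)
P(in Medium after 2 days) = 0.2356

0.2356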